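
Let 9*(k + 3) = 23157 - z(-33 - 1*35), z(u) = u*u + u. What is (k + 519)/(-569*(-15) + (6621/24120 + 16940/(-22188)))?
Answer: 115186413400/380621098629 ≈ 0.30263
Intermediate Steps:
z(u) = u + u² (z(u) = u² + u = u + u²)
k = 18574/9 (k = -3 + (23157 - (-33 - 1*35)*(1 + (-33 - 1*35)))/9 = -3 + (23157 - (-33 - 35)*(1 + (-33 - 35)))/9 = -3 + (23157 - (-68)*(1 - 68))/9 = -3 + (23157 - (-68)*(-67))/9 = -3 + (23157 - 1*4556)/9 = -3 + (23157 - 4556)/9 = -3 + (⅑)*18601 = -3 + 18601/9 = 18574/9 ≈ 2063.8)
(k + 519)/(-569*(-15) + (6621/24120 + 16940/(-22188))) = (18574/9 + 519)/(-569*(-15) + (6621/24120 + 16940/(-22188))) = 23245/(9*(8535 + (6621*(1/24120) + 16940*(-1/22188)))) = 23245/(9*(8535 + (2207/8040 - 4235/5547))) = 23245/(9*(8535 - 2423019/4955320)) = 23245/(9*(42291233181/4955320)) = (23245/9)*(4955320/42291233181) = 115186413400/380621098629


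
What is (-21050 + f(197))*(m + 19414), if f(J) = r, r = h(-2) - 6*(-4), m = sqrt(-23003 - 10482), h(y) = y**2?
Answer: -408121108 - 21022*I*sqrt(33485) ≈ -4.0812e+8 - 3.8468e+6*I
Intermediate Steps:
m = I*sqrt(33485) (m = sqrt(-33485) = I*sqrt(33485) ≈ 182.99*I)
r = 28 (r = (-2)**2 - 6*(-4) = 4 + 24 = 28)
f(J) = 28
(-21050 + f(197))*(m + 19414) = (-21050 + 28)*(I*sqrt(33485) + 19414) = -21022*(19414 + I*sqrt(33485)) = -408121108 - 21022*I*sqrt(33485)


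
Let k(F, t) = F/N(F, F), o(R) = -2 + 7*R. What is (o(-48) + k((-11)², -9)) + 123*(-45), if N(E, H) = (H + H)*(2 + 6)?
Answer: -93967/16 ≈ -5872.9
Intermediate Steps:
N(E, H) = 16*H (N(E, H) = (2*H)*8 = 16*H)
k(F, t) = 1/16 (k(F, t) = F/((16*F)) = F*(1/(16*F)) = 1/16)
(o(-48) + k((-11)², -9)) + 123*(-45) = ((-2 + 7*(-48)) + 1/16) + 123*(-45) = ((-2 - 336) + 1/16) - 5535 = (-338 + 1/16) - 5535 = -5407/16 - 5535 = -93967/16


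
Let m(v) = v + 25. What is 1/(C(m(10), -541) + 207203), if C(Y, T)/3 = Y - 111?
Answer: 1/206975 ≈ 4.8315e-6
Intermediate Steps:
m(v) = 25 + v
C(Y, T) = -333 + 3*Y (C(Y, T) = 3*(Y - 111) = 3*(-111 + Y) = -333 + 3*Y)
1/(C(m(10), -541) + 207203) = 1/((-333 + 3*(25 + 10)) + 207203) = 1/((-333 + 3*35) + 207203) = 1/((-333 + 105) + 207203) = 1/(-228 + 207203) = 1/206975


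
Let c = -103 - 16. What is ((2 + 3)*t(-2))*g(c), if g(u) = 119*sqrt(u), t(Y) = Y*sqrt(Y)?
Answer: 1190*sqrt(238) ≈ 18358.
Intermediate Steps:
t(Y) = Y**(3/2)
c = -119
((2 + 3)*t(-2))*g(c) = ((2 + 3)*(-2)**(3/2))*(119*sqrt(-119)) = (5*(-2*I*sqrt(2)))*(119*(I*sqrt(119))) = (-10*I*sqrt(2))*(119*I*sqrt(119)) = 1190*sqrt(238)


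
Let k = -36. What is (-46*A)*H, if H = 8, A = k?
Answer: 13248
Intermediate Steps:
A = -36
(-46*A)*H = -46*(-36)*8 = 1656*8 = 13248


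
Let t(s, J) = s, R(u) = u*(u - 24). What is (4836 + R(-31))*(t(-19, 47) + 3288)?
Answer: 21382529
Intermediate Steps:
R(u) = u*(-24 + u)
(4836 + R(-31))*(t(-19, 47) + 3288) = (4836 - 31*(-24 - 31))*(-19 + 3288) = (4836 - 31*(-55))*3269 = (4836 + 1705)*3269 = 6541*3269 = 21382529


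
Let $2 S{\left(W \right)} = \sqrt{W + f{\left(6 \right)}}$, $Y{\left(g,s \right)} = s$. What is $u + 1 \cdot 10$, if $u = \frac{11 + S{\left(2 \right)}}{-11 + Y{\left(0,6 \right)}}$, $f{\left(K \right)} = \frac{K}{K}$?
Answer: $\frac{39}{5} - \frac{\sqrt{3}}{10} \approx 7.6268$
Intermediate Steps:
$f{\left(K \right)} = 1$
$S{\left(W \right)} = \frac{\sqrt{1 + W}}{2}$ ($S{\left(W \right)} = \frac{\sqrt{W + 1}}{2} = \frac{\sqrt{1 + W}}{2}$)
$u = - \frac{11}{5} - \frac{\sqrt{3}}{10}$ ($u = \frac{11 + \frac{\sqrt{1 + 2}}{2}}{-11 + 6} = \frac{11 + \frac{\sqrt{3}}{2}}{-5} = \left(11 + \frac{\sqrt{3}}{2}\right) \left(- \frac{1}{5}\right) = - \frac{11}{5} - \frac{\sqrt{3}}{10} \approx -2.3732$)
$u + 1 \cdot 10 = \left(- \frac{11}{5} - \frac{\sqrt{3}}{10}\right) + 1 \cdot 10 = \left(- \frac{11}{5} - \frac{\sqrt{3}}{10}\right) + 10 = \frac{39}{5} - \frac{\sqrt{3}}{10}$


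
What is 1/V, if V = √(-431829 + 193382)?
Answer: -I*√238447/238447 ≈ -0.0020479*I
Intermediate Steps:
V = I*√238447 (V = √(-238447) = I*√238447 ≈ 488.31*I)
1/V = 1/(I*√238447) = -I*√238447/238447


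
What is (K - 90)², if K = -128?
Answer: 47524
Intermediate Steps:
(K - 90)² = (-128 - 90)² = (-218)² = 47524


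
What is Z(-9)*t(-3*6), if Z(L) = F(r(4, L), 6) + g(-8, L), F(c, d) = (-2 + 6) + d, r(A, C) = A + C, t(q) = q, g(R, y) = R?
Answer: -36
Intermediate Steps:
F(c, d) = 4 + d
Z(L) = 2 (Z(L) = (4 + 6) - 8 = 10 - 8 = 2)
Z(-9)*t(-3*6) = 2*(-3*6) = 2*(-18) = -36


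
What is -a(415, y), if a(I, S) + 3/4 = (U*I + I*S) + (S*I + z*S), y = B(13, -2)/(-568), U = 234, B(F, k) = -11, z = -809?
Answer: -55158285/568 ≈ -97110.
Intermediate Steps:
y = 11/568 (y = -11/(-568) = -11*(-1/568) = 11/568 ≈ 0.019366)
a(I, S) = -3/4 - 809*S + 234*I + 2*I*S (a(I, S) = -3/4 + ((234*I + I*S) + (S*I - 809*S)) = -3/4 + ((234*I + I*S) + (I*S - 809*S)) = -3/4 + ((234*I + I*S) + (-809*S + I*S)) = -3/4 + (-809*S + 234*I + 2*I*S) = -3/4 - 809*S + 234*I + 2*I*S)
-a(415, y) = -(-3/4 - 809*11/568 + 234*415 + 2*415*(11/568)) = -(-3/4 - 8899/568 + 97110 + 4565/284) = -1*55158285/568 = -55158285/568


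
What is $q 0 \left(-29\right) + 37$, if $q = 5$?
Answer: $37$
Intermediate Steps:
$q 0 \left(-29\right) + 37 = 5 \cdot 0 \left(-29\right) + 37 = 0 \left(-29\right) + 37 = 0 + 37 = 37$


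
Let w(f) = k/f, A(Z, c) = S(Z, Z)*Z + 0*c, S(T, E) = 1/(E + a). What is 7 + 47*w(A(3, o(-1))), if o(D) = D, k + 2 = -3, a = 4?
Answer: -1624/3 ≈ -541.33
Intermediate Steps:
k = -5 (k = -2 - 3 = -5)
S(T, E) = 1/(4 + E) (S(T, E) = 1/(E + 4) = 1/(4 + E))
A(Z, c) = Z/(4 + Z) (A(Z, c) = Z/(4 + Z) + 0*c = Z/(4 + Z) + 0 = Z/(4 + Z))
w(f) = -5/f
7 + 47*w(A(3, o(-1))) = 7 + 47*(-5/(3/(4 + 3))) = 7 + 47*(-5/(3/7)) = 7 + 47*(-5/(3*(⅐))) = 7 + 47*(-5/3/7) = 7 + 47*(-5*7/3) = 7 + 47*(-35/3) = 7 - 1645/3 = -1624/3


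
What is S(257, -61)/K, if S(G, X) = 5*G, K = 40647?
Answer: 1285/40647 ≈ 0.031614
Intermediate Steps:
S(257, -61)/K = (5*257)/40647 = 1285*(1/40647) = 1285/40647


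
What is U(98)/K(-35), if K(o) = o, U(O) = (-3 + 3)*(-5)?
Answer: 0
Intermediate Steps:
U(O) = 0 (U(O) = 0*(-5) = 0)
U(98)/K(-35) = 0/(-35) = 0*(-1/35) = 0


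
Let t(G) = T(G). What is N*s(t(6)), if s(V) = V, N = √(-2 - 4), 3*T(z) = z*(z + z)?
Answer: 24*I*√6 ≈ 58.788*I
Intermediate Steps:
T(z) = 2*z²/3 (T(z) = (z*(z + z))/3 = (z*(2*z))/3 = (2*z²)/3 = 2*z²/3)
t(G) = 2*G²/3
N = I*√6 (N = √(-6) = I*√6 ≈ 2.4495*I)
N*s(t(6)) = (I*√6)*((⅔)*6²) = (I*√6)*((⅔)*36) = (I*√6)*24 = 24*I*√6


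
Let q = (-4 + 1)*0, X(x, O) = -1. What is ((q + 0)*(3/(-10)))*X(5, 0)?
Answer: 0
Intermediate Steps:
q = 0 (q = -3*0 = 0)
((q + 0)*(3/(-10)))*X(5, 0) = ((0 + 0)*(3/(-10)))*(-1) = (0*(3*(-⅒)))*(-1) = (0*(-3/10))*(-1) = 0*(-1) = 0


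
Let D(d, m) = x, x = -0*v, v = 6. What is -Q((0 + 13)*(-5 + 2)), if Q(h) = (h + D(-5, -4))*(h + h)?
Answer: -3042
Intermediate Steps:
x = 0 (x = -0*6 = -1*0 = 0)
D(d, m) = 0
Q(h) = 2*h**2 (Q(h) = (h + 0)*(h + h) = h*(2*h) = 2*h**2)
-Q((0 + 13)*(-5 + 2)) = -2*((0 + 13)*(-5 + 2))**2 = -2*(13*(-3))**2 = -2*(-39)**2 = -2*1521 = -1*3042 = -3042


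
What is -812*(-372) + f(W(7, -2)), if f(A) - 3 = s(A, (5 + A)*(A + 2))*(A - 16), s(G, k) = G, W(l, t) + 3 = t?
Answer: 302172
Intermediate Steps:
W(l, t) = -3 + t
f(A) = 3 + A*(-16 + A) (f(A) = 3 + A*(A - 16) = 3 + A*(-16 + A))
-812*(-372) + f(W(7, -2)) = -812*(-372) + (3 + (-3 - 2)² - 16*(-3 - 2)) = 302064 + (3 + (-5)² - 16*(-5)) = 302064 + (3 + 25 + 80) = 302064 + 108 = 302172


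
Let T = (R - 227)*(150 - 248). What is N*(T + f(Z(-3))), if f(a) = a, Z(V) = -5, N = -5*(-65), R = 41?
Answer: 5922475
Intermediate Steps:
N = 325
T = 18228 (T = (41 - 227)*(150 - 248) = -186*(-98) = 18228)
N*(T + f(Z(-3))) = 325*(18228 - 5) = 325*18223 = 5922475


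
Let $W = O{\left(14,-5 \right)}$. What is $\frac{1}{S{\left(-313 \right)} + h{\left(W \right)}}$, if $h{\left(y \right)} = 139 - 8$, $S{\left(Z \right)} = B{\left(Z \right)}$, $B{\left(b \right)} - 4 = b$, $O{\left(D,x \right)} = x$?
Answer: $- \frac{1}{178} \approx -0.005618$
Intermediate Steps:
$B{\left(b \right)} = 4 + b$
$S{\left(Z \right)} = 4 + Z$
$W = -5$
$h{\left(y \right)} = 131$
$\frac{1}{S{\left(-313 \right)} + h{\left(W \right)}} = \frac{1}{\left(4 - 313\right) + 131} = \frac{1}{-309 + 131} = \frac{1}{-178} = - \frac{1}{178}$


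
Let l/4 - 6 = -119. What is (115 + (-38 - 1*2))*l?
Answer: -33900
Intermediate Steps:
l = -452 (l = 24 + 4*(-119) = 24 - 476 = -452)
(115 + (-38 - 1*2))*l = (115 + (-38 - 1*2))*(-452) = (115 + (-38 - 2))*(-452) = (115 - 40)*(-452) = 75*(-452) = -33900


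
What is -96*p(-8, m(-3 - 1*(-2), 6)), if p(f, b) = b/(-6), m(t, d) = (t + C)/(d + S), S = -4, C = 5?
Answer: 32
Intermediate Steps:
m(t, d) = (5 + t)/(-4 + d) (m(t, d) = (t + 5)/(d - 4) = (5 + t)/(-4 + d))
p(f, b) = -b/6 (p(f, b) = b*(-⅙) = -b/6)
-96*p(-8, m(-3 - 1*(-2), 6)) = -(-16)*(5 + (-3 - 1*(-2)))/(-4 + 6) = -(-16)*(5 + (-3 + 2))/2 = -(-16)*(5 - 1)/2 = -(-16)*(½)*4 = -(-16)*2 = -96*(-⅓) = 32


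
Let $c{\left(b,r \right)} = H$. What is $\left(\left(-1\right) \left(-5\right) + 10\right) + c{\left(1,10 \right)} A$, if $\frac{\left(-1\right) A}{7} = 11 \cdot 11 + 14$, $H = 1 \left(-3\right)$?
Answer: $2850$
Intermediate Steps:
$H = -3$
$c{\left(b,r \right)} = -3$
$A = -945$ ($A = - 7 \left(11 \cdot 11 + 14\right) = - 7 \left(121 + 14\right) = \left(-7\right) 135 = -945$)
$\left(\left(-1\right) \left(-5\right) + 10\right) + c{\left(1,10 \right)} A = \left(\left(-1\right) \left(-5\right) + 10\right) - -2835 = \left(5 + 10\right) + 2835 = 15 + 2835 = 2850$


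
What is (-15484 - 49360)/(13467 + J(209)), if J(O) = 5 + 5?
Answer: -64844/13477 ≈ -4.8115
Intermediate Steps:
J(O) = 10
(-15484 - 49360)/(13467 + J(209)) = (-15484 - 49360)/(13467 + 10) = -64844/13477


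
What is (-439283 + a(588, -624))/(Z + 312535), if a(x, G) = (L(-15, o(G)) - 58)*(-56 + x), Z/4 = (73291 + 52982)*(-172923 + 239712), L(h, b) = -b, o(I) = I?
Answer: -138171/33734902123 ≈ -4.0958e-6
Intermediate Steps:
Z = 33734589588 (Z = 4*((73291 + 52982)*(-172923 + 239712)) = 4*(126273*66789) = 4*8433647397 = 33734589588)
a(x, G) = (-58 - G)*(-56 + x) (a(x, G) = (-G - 58)*(-56 + x) = (-58 - G)*(-56 + x))
(-439283 + a(588, -624))/(Z + 312535) = (-439283 + (3248 - 58*588 + 56*(-624) - 1*(-624)*588))/(33734589588 + 312535) = (-439283 + (3248 - 34104 - 34944 + 366912))/33734902123 = (-439283 + 301112)*(1/33734902123) = -138171*1/33734902123 = -138171/33734902123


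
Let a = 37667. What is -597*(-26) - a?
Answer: -22145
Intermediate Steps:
-597*(-26) - a = -597*(-26) - 1*37667 = 15522 - 37667 = -22145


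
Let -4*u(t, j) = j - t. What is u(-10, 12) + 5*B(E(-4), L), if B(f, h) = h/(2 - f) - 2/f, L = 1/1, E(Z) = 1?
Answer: -21/2 ≈ -10.500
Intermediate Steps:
u(t, j) = -j/4 + t/4 (u(t, j) = -(j - t)/4 = -j/4 + t/4)
L = 1
B(f, h) = -2/f + h/(2 - f)
u(-10, 12) + 5*B(E(-4), L) = (-¼*12 + (¼)*(-10)) + 5*((4 - 2*1 - 1*1*1)/(1*(-2 + 1))) = (-3 - 5/2) + 5*(1*(4 - 2 - 1)/(-1)) = -11/2 + 5*(1*(-1)*1) = -11/2 + 5*(-1) = -11/2 - 5 = -21/2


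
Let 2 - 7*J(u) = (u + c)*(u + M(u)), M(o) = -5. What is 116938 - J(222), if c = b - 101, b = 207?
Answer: 889740/7 ≈ 1.2711e+5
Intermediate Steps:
c = 106 (c = 207 - 101 = 106)
J(u) = 2/7 - (-5 + u)*(106 + u)/7 (J(u) = 2/7 - (u + 106)*(u - 5)/7 = 2/7 - (106 + u)*(-5 + u)/7 = 2/7 - (-5 + u)*(106 + u)/7)
116938 - J(222) = 116938 - (76 - 101/7*222 - 1/7*222**2) = 116938 - (76 - 22422/7 - 1/7*49284) = 116938 - (76 - 22422/7 - 49284/7) = 116938 - 1*(-71174/7) = 116938 + 71174/7 = 889740/7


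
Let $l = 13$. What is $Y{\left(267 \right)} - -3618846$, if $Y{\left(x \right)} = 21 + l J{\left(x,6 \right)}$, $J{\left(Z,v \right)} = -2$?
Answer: $3618841$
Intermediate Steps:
$Y{\left(x \right)} = -5$ ($Y{\left(x \right)} = 21 + 13 \left(-2\right) = 21 - 26 = -5$)
$Y{\left(267 \right)} - -3618846 = -5 - -3618846 = -5 + 3618846 = 3618841$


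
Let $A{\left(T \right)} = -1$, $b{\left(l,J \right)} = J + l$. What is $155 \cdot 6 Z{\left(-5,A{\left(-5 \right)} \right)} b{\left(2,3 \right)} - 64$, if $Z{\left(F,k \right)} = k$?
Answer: $-4714$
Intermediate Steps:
$155 \cdot 6 Z{\left(-5,A{\left(-5 \right)} \right)} b{\left(2,3 \right)} - 64 = 155 \cdot 6 \left(-1\right) \left(3 + 2\right) - 64 = 155 \left(\left(-6\right) 5\right) - 64 = 155 \left(-30\right) - 64 = -4650 - 64 = -4714$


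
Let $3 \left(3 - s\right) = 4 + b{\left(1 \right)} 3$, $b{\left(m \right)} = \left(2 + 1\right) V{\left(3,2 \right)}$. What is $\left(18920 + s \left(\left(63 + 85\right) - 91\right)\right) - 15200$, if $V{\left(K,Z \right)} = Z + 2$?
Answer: $3131$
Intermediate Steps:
$V{\left(K,Z \right)} = 2 + Z$
$b{\left(m \right)} = 12$ ($b{\left(m \right)} = \left(2 + 1\right) \left(2 + 2\right) = 3 \cdot 4 = 12$)
$s = - \frac{31}{3}$ ($s = 3 - \frac{4 + 12 \cdot 3}{3} = 3 - \frac{4 + 36}{3} = 3 - \frac{40}{3} = - \frac{31}{3} \approx -10.333$)
$\left(18920 + s \left(\left(63 + 85\right) - 91\right)\right) - 15200 = \left(18920 - \frac{31 \left(\left(63 + 85\right) - 91\right)}{3}\right) - 15200 = \left(18920 - \frac{31 \left(148 - 91\right)}{3}\right) - 15200 = \left(18920 - 589\right) - 15200 = 18331 - 15200 = 3131$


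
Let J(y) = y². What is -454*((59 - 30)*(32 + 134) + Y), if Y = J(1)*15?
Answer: -2192366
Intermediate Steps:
Y = 15 (Y = 1²*15 = 1*15 = 15)
-454*((59 - 30)*(32 + 134) + Y) = -454*((59 - 30)*(32 + 134) + 15) = -454*(29*166 + 15) = -454*(4814 + 15) = -454*4829 = -2192366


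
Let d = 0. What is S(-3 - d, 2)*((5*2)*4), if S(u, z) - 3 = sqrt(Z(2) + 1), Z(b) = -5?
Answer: 120 + 80*I ≈ 120.0 + 80.0*I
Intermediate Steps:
S(u, z) = 3 + 2*I (S(u, z) = 3 + sqrt(-5 + 1) = 3 + sqrt(-4) = 3 + 2*I)
S(-3 - d, 2)*((5*2)*4) = (3 + 2*I)*((5*2)*4) = (3 + 2*I)*(10*4) = (3 + 2*I)*40 = 120 + 80*I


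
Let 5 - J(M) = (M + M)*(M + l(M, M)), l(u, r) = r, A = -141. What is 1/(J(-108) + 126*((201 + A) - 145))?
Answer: -1/57361 ≈ -1.7433e-5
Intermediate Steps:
J(M) = 5 - 4*M² (J(M) = 5 - (M + M)*(M + M) = 5 - 2*M*2*M = 5 - 4*M²)
1/(J(-108) + 126*((201 + A) - 145)) = 1/((5 - 4*(-108)²) + 126*((201 - 141) - 145)) = 1/((5 - 4*11664) + 126*(60 - 145)) = 1/((5 - 46656) + 126*(-85)) = 1/(-46651 - 10710) = 1/(-57361) = -1/57361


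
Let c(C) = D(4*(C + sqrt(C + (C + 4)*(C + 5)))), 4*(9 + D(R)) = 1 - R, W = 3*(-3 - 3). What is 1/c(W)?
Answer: -148/1255 - 32*sqrt(41)/1255 ≈ -0.28120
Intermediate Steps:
W = -18 (W = 3*(-6) = -18)
D(R) = -35/4 - R/4 (D(R) = -9 + (1 - R)/4 = -9 + (1/4 - R/4) = -35/4 - R/4)
c(C) = -35/4 - C - sqrt(C + (4 + C)*(5 + C)) (c(C) = -35/4 - (C + sqrt(C + (C + 4)*(C + 5))) = -35/4 - (C + sqrt(C + (4 + C)*(5 + C))) = -35/4 - (4*C + 4*sqrt(C + (4 + C)*(5 + C)))/4 = -35/4 + (-C - sqrt(C + (4 + C)*(5 + C))) = -35/4 - C - sqrt(C + (4 + C)*(5 + C)))
1/c(W) = 1/(-35/4 - 1*(-18) - sqrt(20 + (-18)**2 + 10*(-18))) = 1/(-35/4 + 18 - sqrt(20 + 324 - 180)) = 1/(-35/4 + 18 - sqrt(164)) = 1/(-35/4 + 18 - 2*sqrt(41)) = 1/(37/4 - 2*sqrt(41))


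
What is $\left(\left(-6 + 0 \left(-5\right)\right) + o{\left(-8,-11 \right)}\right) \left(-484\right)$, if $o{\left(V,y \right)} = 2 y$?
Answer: $13552$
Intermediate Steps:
$\left(\left(-6 + 0 \left(-5\right)\right) + o{\left(-8,-11 \right)}\right) \left(-484\right) = \left(\left(-6 + 0 \left(-5\right)\right) + 2 \left(-11\right)\right) \left(-484\right) = \left(\left(-6 + 0\right) - 22\right) \left(-484\right) = \left(-6 - 22\right) \left(-484\right) = \left(-28\right) \left(-484\right) = 13552$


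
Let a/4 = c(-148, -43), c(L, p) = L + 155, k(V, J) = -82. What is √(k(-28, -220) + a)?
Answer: 3*I*√6 ≈ 7.3485*I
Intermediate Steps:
c(L, p) = 155 + L
a = 28 (a = 4*(155 - 148) = 4*7 = 28)
√(k(-28, -220) + a) = √(-82 + 28) = √(-54) = 3*I*√6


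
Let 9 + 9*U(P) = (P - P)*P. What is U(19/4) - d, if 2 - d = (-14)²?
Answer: 193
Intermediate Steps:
U(P) = -1 (U(P) = -1 + ((P - P)*P)/9 = -1 + (0*P)/9 = -1 + (⅑)*0 = -1 + 0 = -1)
d = -194 (d = 2 - 1*(-14)² = 2 - 1*196 = 2 - 196 = -194)
U(19/4) - d = -1 - 1*(-194) = -1 + 194 = 193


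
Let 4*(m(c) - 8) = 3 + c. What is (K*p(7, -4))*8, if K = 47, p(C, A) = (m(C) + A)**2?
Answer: 15886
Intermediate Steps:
m(c) = 35/4 + c/4 (m(c) = 8 + (3 + c)/4 = 8 + (3/4 + c/4) = 35/4 + c/4)
p(C, A) = (35/4 + A + C/4)**2 (p(C, A) = ((35/4 + C/4) + A)**2 = (35/4 + A + C/4)**2)
(K*p(7, -4))*8 = (47*((35 + 7 + 4*(-4))**2/16))*8 = (47*((35 + 7 - 16)**2/16))*8 = (47*((1/16)*26**2))*8 = (47*((1/16)*676))*8 = (47*(169/4))*8 = (7943/4)*8 = 15886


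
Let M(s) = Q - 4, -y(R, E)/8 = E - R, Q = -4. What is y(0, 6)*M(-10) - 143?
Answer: 241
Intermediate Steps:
y(R, E) = -8*E + 8*R (y(R, E) = -8*(E - R) = -8*E + 8*R)
M(s) = -8 (M(s) = -4 - 4 = -8)
y(0, 6)*M(-10) - 143 = (-8*6 + 8*0)*(-8) - 143 = (-48 + 0)*(-8) - 143 = -48*(-8) - 143 = 384 - 143 = 241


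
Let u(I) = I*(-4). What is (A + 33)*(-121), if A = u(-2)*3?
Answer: -6897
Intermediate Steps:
u(I) = -4*I
A = 24 (A = -4*(-2)*3 = 8*3 = 24)
(A + 33)*(-121) = (24 + 33)*(-121) = 57*(-121) = -6897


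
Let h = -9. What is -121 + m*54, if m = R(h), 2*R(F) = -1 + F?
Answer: -391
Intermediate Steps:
R(F) = -1/2 + F/2 (R(F) = (-1 + F)/2 = -1/2 + F/2)
m = -5 (m = -1/2 + (1/2)*(-9) = -1/2 - 9/2 = -5)
-121 + m*54 = -121 - 5*54 = -121 - 270 = -391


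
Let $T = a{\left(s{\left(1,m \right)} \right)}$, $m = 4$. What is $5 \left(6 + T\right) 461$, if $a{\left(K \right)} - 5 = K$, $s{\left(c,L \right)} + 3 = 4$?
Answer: $27660$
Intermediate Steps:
$s{\left(c,L \right)} = 1$ ($s{\left(c,L \right)} = -3 + 4 = 1$)
$a{\left(K \right)} = 5 + K$
$T = 6$ ($T = 5 + 1 = 6$)
$5 \left(6 + T\right) 461 = 5 \left(6 + 6\right) 461 = 5 \cdot 12 \cdot 461 = 60 \cdot 461 = 27660$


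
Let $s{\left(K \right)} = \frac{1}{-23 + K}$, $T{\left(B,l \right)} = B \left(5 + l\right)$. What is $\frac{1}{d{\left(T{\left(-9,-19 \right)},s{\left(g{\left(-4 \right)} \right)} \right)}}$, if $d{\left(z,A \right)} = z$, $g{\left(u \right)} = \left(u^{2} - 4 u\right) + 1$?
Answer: $\frac{1}{126} \approx 0.0079365$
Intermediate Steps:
$g{\left(u \right)} = 1 + u^{2} - 4 u$
$\frac{1}{d{\left(T{\left(-9,-19 \right)},s{\left(g{\left(-4 \right)} \right)} \right)}} = \frac{1}{\left(-9\right) \left(5 - 19\right)} = \frac{1}{\left(-9\right) \left(-14\right)} = \frac{1}{126}$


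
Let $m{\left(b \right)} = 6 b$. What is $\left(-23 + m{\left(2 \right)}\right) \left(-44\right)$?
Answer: $484$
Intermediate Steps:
$\left(-23 + m{\left(2 \right)}\right) \left(-44\right) = \left(-23 + 6 \cdot 2\right) \left(-44\right) = \left(-23 + 12\right) \left(-44\right) = \left(-11\right) \left(-44\right) = 484$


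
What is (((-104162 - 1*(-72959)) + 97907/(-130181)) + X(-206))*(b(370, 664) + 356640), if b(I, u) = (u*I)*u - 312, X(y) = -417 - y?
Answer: -23055190728883592/4489 ≈ -5.1359e+12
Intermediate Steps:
b(I, u) = -312 + I*u² (b(I, u) = (I*u)*u - 312 = I*u² - 312 = -312 + I*u²)
(((-104162 - 1*(-72959)) + 97907/(-130181)) + X(-206))*(b(370, 664) + 356640) = (((-104162 - 1*(-72959)) + 97907/(-130181)) + (-417 - 1*(-206)))*((-312 + 370*664²) + 356640) = (((-104162 + 72959) + 97907*(-1/130181)) + (-417 + 206))*((-312 + 370*440896) + 356640) = ((-31203 - 97907/130181) - 211)*((-312 + 163131520) + 356640) = (-4062135650/130181 - 211)*(163131208 + 356640) = -4089603841/130181*163487848 = -23055190728883592/4489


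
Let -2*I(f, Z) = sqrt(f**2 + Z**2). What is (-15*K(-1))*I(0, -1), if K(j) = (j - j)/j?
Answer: 0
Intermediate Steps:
K(j) = 0 (K(j) = 0/j = 0)
I(f, Z) = -sqrt(Z**2 + f**2)/2 (I(f, Z) = -sqrt(f**2 + Z**2)/2 = -sqrt(Z**2 + f**2)/2)
(-15*K(-1))*I(0, -1) = (-15*0)*(-sqrt((-1)**2 + 0**2)/2) = 0*(-sqrt(1 + 0)/2) = 0*(-sqrt(1)/2) = 0*(-1/2*1) = 0*(-1/2) = 0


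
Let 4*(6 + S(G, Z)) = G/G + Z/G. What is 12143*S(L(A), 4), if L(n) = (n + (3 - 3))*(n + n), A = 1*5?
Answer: -6957939/100 ≈ -69579.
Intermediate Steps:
A = 5
L(n) = 2*n² (L(n) = (n + 0)*(2*n) = n*(2*n) = 2*n²)
S(G, Z) = -23/4 + Z/(4*G) (S(G, Z) = -6 + (G/G + Z/G)/4 = -6 + (1 + Z/G)/4 = -6 + (¼ + Z/(4*G)) = -23/4 + Z/(4*G))
12143*S(L(A), 4) = 12143*((4 - 46*5²)/(4*((2*5²)))) = 12143*((4 - 46*25)/(4*((2*25)))) = 12143*((¼)*(4 - 23*50)/50) = 12143*((¼)*(1/50)*(4 - 1150)) = 12143*((¼)*(1/50)*(-1146)) = 12143*(-573/100) = -6957939/100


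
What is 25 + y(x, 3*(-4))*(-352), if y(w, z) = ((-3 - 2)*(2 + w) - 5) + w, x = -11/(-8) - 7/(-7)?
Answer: 8649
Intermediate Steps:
x = 19/8 (x = -11*(-⅛) - 7*(-⅐) = 11/8 + 1 = 19/8 ≈ 2.3750)
y(w, z) = -15 - 4*w (y(w, z) = (-5*(2 + w) - 5) + w = ((-10 - 5*w) - 5) + w = (-15 - 5*w) + w = -15 - 4*w)
25 + y(x, 3*(-4))*(-352) = 25 + (-15 - 4*19/8)*(-352) = 25 + (-15 - 19/2)*(-352) = 25 - 49/2*(-352) = 25 + 8624 = 8649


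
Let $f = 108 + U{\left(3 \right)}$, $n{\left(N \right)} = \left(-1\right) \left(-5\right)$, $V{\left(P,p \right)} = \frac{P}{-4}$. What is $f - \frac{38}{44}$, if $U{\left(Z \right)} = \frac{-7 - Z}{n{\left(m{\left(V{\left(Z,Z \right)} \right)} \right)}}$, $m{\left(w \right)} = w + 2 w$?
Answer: $\frac{2313}{22} \approx 105.14$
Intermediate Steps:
$V{\left(P,p \right)} = - \frac{P}{4}$ ($V{\left(P,p \right)} = P \left(- \frac{1}{4}\right) = - \frac{P}{4}$)
$m{\left(w \right)} = 3 w$
$n{\left(N \right)} = 5$
$U{\left(Z \right)} = - \frac{7}{5} - \frac{Z}{5}$ ($U{\left(Z \right)} = \frac{-7 - Z}{5} = \left(-7 - Z\right) \frac{1}{5} = - \frac{7}{5} - \frac{Z}{5}$)
$f = 106$ ($f = 108 - 2 = 106$)
$f - \frac{38}{44} = 106 - \frac{38}{44} = 106 - \frac{19}{22} = \frac{2313}{22}$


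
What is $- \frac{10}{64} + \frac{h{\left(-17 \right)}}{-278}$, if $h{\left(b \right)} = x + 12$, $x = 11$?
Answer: $- \frac{1063}{4448} \approx -0.23898$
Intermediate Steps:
$h{\left(b \right)} = 23$ ($h{\left(b \right)} = 11 + 12 = 23$)
$- \frac{10}{64} + \frac{h{\left(-17 \right)}}{-278} = - \frac{10}{64} + \frac{23}{-278} = \left(-10\right) \frac{1}{64} + 23 \left(- \frac{1}{278}\right) = - \frac{5}{32} - \frac{23}{278} = - \frac{1063}{4448}$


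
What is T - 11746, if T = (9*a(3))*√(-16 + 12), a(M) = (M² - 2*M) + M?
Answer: -11746 + 108*I ≈ -11746.0 + 108.0*I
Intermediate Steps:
a(M) = M² - M
T = 108*I (T = (9*(3*(-1 + 3)))*√(-16 + 12) = (9*(3*2))*√(-4) = (9*6)*(2*I) = 54*(2*I) = 108*I ≈ 108.0*I)
T - 11746 = 108*I - 11746 = -11746 + 108*I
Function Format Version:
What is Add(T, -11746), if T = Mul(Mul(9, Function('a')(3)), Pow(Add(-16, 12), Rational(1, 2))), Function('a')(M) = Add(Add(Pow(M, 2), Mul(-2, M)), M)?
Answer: Add(-11746, Mul(108, I)) ≈ Add(-11746., Mul(108.00, I))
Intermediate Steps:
Function('a')(M) = Add(Pow(M, 2), Mul(-1, M))
T = Mul(108, I) (T = Mul(Mul(9, Mul(3, Add(-1, 3))), Pow(Add(-16, 12), Rational(1, 2))) = Mul(Mul(9, Mul(3, 2)), Pow(-4, Rational(1, 2))) = Mul(Mul(9, 6), Mul(2, I)) = Mul(54, Mul(2, I)) = Mul(108, I) ≈ Mul(108.00, I))
Add(T, -11746) = Add(Mul(108, I), -11746) = Add(-11746, Mul(108, I))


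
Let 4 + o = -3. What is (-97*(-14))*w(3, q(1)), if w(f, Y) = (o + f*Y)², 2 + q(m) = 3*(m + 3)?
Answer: 718382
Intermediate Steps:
o = -7 (o = -4 - 3 = -7)
q(m) = 7 + 3*m (q(m) = -2 + 3*(m + 3) = -2 + 3*(3 + m) = -2 + (9 + 3*m) = 7 + 3*m)
w(f, Y) = (-7 + Y*f)² (w(f, Y) = (-7 + f*Y)² = (-7 + Y*f)²)
(-97*(-14))*w(3, q(1)) = (-97*(-14))*(-7 + (7 + 3*1)*3)² = 1358*(-7 + (7 + 3)*3)² = 1358*(-7 + 10*3)² = 1358*(-7 + 30)² = 1358*23² = 1358*529 = 718382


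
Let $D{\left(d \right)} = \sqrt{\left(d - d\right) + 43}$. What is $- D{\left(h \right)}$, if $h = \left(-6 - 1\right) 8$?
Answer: $- \sqrt{43} \approx -6.5574$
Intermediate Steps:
$h = -56$ ($h = \left(-7\right) 8 = -56$)
$D{\left(d \right)} = \sqrt{43}$ ($D{\left(d \right)} = \sqrt{0 + 43} = \sqrt{43}$)
$- D{\left(h \right)} = - \sqrt{43}$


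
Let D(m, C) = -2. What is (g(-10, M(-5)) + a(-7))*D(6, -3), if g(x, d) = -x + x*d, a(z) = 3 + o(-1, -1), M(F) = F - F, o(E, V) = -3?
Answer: -20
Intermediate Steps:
M(F) = 0
a(z) = 0 (a(z) = 3 - 3 = 0)
g(x, d) = -x + d*x
(g(-10, M(-5)) + a(-7))*D(6, -3) = (-10*(-1 + 0) + 0)*(-2) = (-10*(-1) + 0)*(-2) = (10 + 0)*(-2) = 10*(-2) = -20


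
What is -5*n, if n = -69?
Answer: 345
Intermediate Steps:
-5*n = -5*(-69) = 345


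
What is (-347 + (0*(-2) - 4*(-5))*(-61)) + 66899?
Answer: 65332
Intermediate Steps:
(-347 + (0*(-2) - 4*(-5))*(-61)) + 66899 = (-347 + (0 + 20)*(-61)) + 66899 = (-347 + 20*(-61)) + 66899 = (-347 - 1220) + 66899 = -1567 + 66899 = 65332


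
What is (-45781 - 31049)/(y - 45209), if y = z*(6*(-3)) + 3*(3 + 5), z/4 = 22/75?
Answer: 1920750/1130153 ≈ 1.6995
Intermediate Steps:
z = 88/75 (z = 4*(22/75) = 88/75 ≈ 1.1733)
y = 72/25 (y = 88*(6*(-3))/75 + 3*(3 + 5) = (88/75)*(-18) + 3*8 = -528/25 + 24 = 72/25 ≈ 2.8800)
(-45781 - 31049)/(y - 45209) = (-45781 - 31049)/(72/25 - 45209) = -76830/(-1130153/25) = -76830*(-25/1130153) = 1920750/1130153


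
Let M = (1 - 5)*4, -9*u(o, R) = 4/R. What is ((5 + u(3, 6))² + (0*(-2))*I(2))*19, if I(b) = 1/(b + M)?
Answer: 336091/729 ≈ 461.03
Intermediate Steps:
u(o, R) = -4/(9*R)
M = -16 (M = -4*4 = -16)
I(b) = 1/(-16 + b) (I(b) = 1/(b - 16) = 1/(-16 + b))
((5 + u(3, 6))² + (0*(-2))*I(2))*19 = ((5 - 4/9/6)² + (0*(-2))/(-16 + 2))*19 = ((5 - 4/9*⅙)² + 0/(-14))*19 = ((5 - 2/27)² + 0*(-1/14))*19 = ((133/27)² + 0)*19 = (17689/729 + 0)*19 = (17689/729)*19 = 336091/729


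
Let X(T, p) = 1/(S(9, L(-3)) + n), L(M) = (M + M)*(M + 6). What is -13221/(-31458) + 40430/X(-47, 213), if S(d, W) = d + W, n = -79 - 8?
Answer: -40699097673/10486 ≈ -3.8813e+6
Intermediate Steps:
L(M) = 2*M*(6 + M) (L(M) = (2*M)*(6 + M) = 2*M*(6 + M))
n = -87
S(d, W) = W + d
X(T, p) = -1/96 (X(T, p) = 1/((2*(-3)*(6 - 3) + 9) - 87) = 1/((2*(-3)*3 + 9) - 87) = 1/((-18 + 9) - 87) = 1/(-9 - 87) = 1/(-96) = -1/96)
-13221/(-31458) + 40430/X(-47, 213) = -13221/(-31458) + 40430/(-1/96) = -13221*(-1/31458) + 40430*(-96) = 4407/10486 - 3881280 = -40699097673/10486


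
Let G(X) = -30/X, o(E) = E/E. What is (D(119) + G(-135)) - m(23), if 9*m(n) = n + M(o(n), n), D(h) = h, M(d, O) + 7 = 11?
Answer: 1046/9 ≈ 116.22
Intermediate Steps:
o(E) = 1
M(d, O) = 4 (M(d, O) = -7 + 11 = 4)
m(n) = 4/9 + n/9 (m(n) = (n + 4)/9 = (4 + n)/9 = 4/9 + n/9)
(D(119) + G(-135)) - m(23) = (119 - 30/(-135)) - (4/9 + (⅑)*23) = (119 - 30*(-1/135)) - (4/9 + 23/9) = (119 + 2/9) - 1*3 = 1073/9 - 3 = 1046/9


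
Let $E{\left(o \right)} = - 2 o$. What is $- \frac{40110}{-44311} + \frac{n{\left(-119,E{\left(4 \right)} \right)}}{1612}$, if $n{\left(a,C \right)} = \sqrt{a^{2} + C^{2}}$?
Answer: $\frac{40110}{44311} + \frac{5 \sqrt{569}}{1612} \approx 0.97918$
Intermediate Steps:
$n{\left(a,C \right)} = \sqrt{C^{2} + a^{2}}$
$- \frac{40110}{-44311} + \frac{n{\left(-119,E{\left(4 \right)} \right)}}{1612} = - \frac{40110}{-44311} + \frac{\sqrt{\left(\left(-2\right) 4\right)^{2} + \left(-119\right)^{2}}}{1612} = \left(-40110\right) \left(- \frac{1}{44311}\right) + \sqrt{\left(-8\right)^{2} + 14161} \cdot \frac{1}{1612} = \frac{40110}{44311} + \sqrt{64 + 14161} \cdot \frac{1}{1612} = \frac{40110}{44311} + \sqrt{14225} \cdot \frac{1}{1612} = \frac{40110}{44311} + 5 \sqrt{569} \cdot \frac{1}{1612} = \frac{40110}{44311} + \frac{5 \sqrt{569}}{1612}$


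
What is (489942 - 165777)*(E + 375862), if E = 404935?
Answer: 253107059505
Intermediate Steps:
(489942 - 165777)*(E + 375862) = (489942 - 165777)*(404935 + 375862) = 324165*780797 = 253107059505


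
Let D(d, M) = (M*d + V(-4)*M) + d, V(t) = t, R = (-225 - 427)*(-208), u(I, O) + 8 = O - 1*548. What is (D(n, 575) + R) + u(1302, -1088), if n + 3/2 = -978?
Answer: -432520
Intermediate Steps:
u(I, O) = -556 + O (u(I, O) = -8 + (O - 1*548) = -8 + (O - 548) = -8 + (-548 + O) = -556 + O)
n = -1959/2 (n = -3/2 - 978 = -1959/2 ≈ -979.50)
R = 135616 (R = -652*(-208) = 135616)
D(d, M) = d - 4*M + M*d (D(d, M) = (M*d - 4*M) + d = (-4*M + M*d) + d = d - 4*M + M*d)
(D(n, 575) + R) + u(1302, -1088) = ((-1959/2 - 4*575 + 575*(-1959/2)) + 135616) + (-556 - 1088) = ((-1959/2 - 2300 - 1126425/2) + 135616) - 1644 = (-566492 + 135616) - 1644 = -430876 - 1644 = -432520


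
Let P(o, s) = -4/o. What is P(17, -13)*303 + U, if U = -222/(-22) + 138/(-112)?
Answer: -653823/10472 ≈ -62.435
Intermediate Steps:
U = 5457/616 (U = -222*(-1/22) + 138*(-1/112) = 111/11 - 69/56 = 5457/616 ≈ 8.8588)
P(17, -13)*303 + U = -4/17*303 + 5457/616 = -1212/17 + 5457/616 = -653823/10472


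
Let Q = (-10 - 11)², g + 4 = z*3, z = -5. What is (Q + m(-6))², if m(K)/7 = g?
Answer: 94864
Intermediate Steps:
g = -19 (g = -4 - 5*3 = -4 - 15 = -19)
Q = 441 (Q = (-21)² = 441)
m(K) = -133 (m(K) = 7*(-19) = -133)
(Q + m(-6))² = (441 - 133)² = 308² = 94864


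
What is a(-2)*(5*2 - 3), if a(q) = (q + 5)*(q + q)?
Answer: -84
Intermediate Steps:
a(q) = 2*q*(5 + q) (a(q) = (5 + q)*(2*q) = 2*q*(5 + q))
a(-2)*(5*2 - 3) = (2*(-2)*(5 - 2))*(5*2 - 3) = (2*(-2)*3)*(10 - 3) = -12*7 = -84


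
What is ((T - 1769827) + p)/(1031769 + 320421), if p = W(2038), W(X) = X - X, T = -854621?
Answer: -437408/225365 ≈ -1.9409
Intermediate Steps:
W(X) = 0
p = 0
((T - 1769827) + p)/(1031769 + 320421) = ((-854621 - 1769827) + 0)/(1031769 + 320421) = (-2624448 + 0)/1352190 = -2624448*1/1352190 = -437408/225365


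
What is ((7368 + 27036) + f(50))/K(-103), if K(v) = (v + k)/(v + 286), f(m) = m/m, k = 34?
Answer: -2098705/23 ≈ -91248.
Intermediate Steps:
f(m) = 1
K(v) = (34 + v)/(286 + v) (K(v) = (v + 34)/(v + 286) = (34 + v)/(286 + v))
((7368 + 27036) + f(50))/K(-103) = ((7368 + 27036) + 1)/(((34 - 103)/(286 - 103))) = (34404 + 1)/((-69/183)) = 34405/(((1/183)*(-69))) = 34405/(-23/61) = 34405*(-61/23) = -2098705/23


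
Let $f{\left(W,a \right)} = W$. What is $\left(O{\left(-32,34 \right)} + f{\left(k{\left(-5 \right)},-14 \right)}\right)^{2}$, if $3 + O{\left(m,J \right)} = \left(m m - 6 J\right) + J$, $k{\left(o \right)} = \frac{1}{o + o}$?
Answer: $\frac{72403081}{100} \approx 7.2403 \cdot 10^{5}$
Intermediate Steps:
$k{\left(o \right)} = \frac{1}{2 o}$
$O{\left(m,J \right)} = -3 + m^{2} - 5 J$ ($O{\left(m,J \right)} = -3 - \left(5 J - m m\right) = -3 - \left(- m^{2} + 5 J\right) = -3 + m^{2} - 5 J$)
$\left(O{\left(-32,34 \right)} + f{\left(k{\left(-5 \right)},-14 \right)}\right)^{2} = \left(\left(-3 + \left(-32\right)^{2} - 170\right) + \frac{1}{2 \left(-5\right)}\right)^{2} = \left(\left(-3 + 1024 - 170\right) + \frac{1}{2} \left(- \frac{1}{5}\right)\right)^{2} = \left(851 - \frac{1}{10}\right)^{2} = \left(\frac{8509}{10}\right)^{2} = \frac{72403081}{100}$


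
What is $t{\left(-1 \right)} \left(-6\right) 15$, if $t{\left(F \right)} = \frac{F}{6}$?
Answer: $15$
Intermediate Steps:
$t{\left(F \right)} = \frac{F}{6}$ ($t{\left(F \right)} = F \frac{1}{6} = \frac{F}{6}$)
$t{\left(-1 \right)} \left(-6\right) 15 = \frac{1}{6} \left(-1\right) \left(-6\right) 15 = \left(- \frac{1}{6}\right) \left(-6\right) 15 = 1 \cdot 15 = 15$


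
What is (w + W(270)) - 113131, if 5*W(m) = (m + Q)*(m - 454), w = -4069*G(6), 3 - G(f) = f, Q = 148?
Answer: -581532/5 ≈ -1.1631e+5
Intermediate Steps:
G(f) = 3 - f
w = 12207 (w = -4069*(3 - 1*6) = -4069*(3 - 6) = -4069*(-3) = 12207)
W(m) = (-454 + m)*(148 + m)/5 (W(m) = ((m + 148)*(m - 454))/5 = ((148 + m)*(-454 + m))/5 = ((-454 + m)*(148 + m))/5 = (-454 + m)*(148 + m)/5)
(w + W(270)) - 113131 = (12207 + (-67192/5 - 306/5*270 + (⅕)*270²)) - 113131 = (12207 + (-67192/5 - 16524 + (⅕)*72900)) - 113131 = (12207 + (-67192/5 - 16524 + 14580)) - 113131 = (12207 - 76912/5) - 113131 = -15877/5 - 113131 = -581532/5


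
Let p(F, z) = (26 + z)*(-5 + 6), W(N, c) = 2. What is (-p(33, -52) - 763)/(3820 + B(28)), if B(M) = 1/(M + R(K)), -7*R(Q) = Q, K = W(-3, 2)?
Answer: -2134/11061 ≈ -0.19293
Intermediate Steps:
K = 2
R(Q) = -Q/7
p(F, z) = 26 + z (p(F, z) = (26 + z)*1 = 26 + z)
B(M) = 1/(-2/7 + M) (B(M) = 1/(M - 1/7*2) = 1/(M - 2/7) = 1/(-2/7 + M))
(-p(33, -52) - 763)/(3820 + B(28)) = (-(26 - 52) - 763)/(3820 + 7/(-2 + 7*28)) = (-1*(-26) - 763)/(3820 + 7/(-2 + 196)) = (26 - 763)/(3820 + 7/194) = -737/(3820 + 7*(1/194)) = -737/(3820 + 7/194) = -737/741087/194 = -737*194/741087 = -2134/11061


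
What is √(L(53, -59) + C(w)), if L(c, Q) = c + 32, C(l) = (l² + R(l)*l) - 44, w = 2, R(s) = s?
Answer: 7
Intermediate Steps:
C(l) = -44 + 2*l² (C(l) = (l² + l*l) - 44 = (l² + l²) - 44 = 2*l² - 44 = -44 + 2*l²)
L(c, Q) = 32 + c
√(L(53, -59) + C(w)) = √((32 + 53) + (-44 + 2*2²)) = √(85 + (-44 + 2*4)) = √(85 + (-44 + 8)) = √(85 - 36) = √49 = 7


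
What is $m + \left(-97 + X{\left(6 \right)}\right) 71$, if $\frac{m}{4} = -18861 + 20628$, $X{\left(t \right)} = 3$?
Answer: $394$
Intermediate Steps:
$m = 7068$ ($m = 4 \left(-18861 + 20628\right) = 4 \cdot 1767 = 7068$)
$m + \left(-97 + X{\left(6 \right)}\right) 71 = 7068 + \left(-97 + 3\right) 71 = 7068 - 6674 = 394$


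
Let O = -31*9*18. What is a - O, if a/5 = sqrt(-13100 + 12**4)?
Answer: 5022 + 10*sqrt(1909) ≈ 5458.9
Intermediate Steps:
a = 10*sqrt(1909) (a = 5*sqrt(-13100 + 12**4) = 5*sqrt(-13100 + 20736) = 5*sqrt(7636) = 5*(2*sqrt(1909)) = 10*sqrt(1909) ≈ 436.92)
O = -5022 (O = -279*18 = -5022)
a - O = 10*sqrt(1909) - 1*(-5022) = 10*sqrt(1909) + 5022 = 5022 + 10*sqrt(1909)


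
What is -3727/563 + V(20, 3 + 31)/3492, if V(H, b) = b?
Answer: -6497771/982998 ≈ -6.6102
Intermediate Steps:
-3727/563 + V(20, 3 + 31)/3492 = -3727/563 + (3 + 31)/3492 = -3727*1/563 + 34*(1/3492) = -3727/563 + 17/1746 = -6497771/982998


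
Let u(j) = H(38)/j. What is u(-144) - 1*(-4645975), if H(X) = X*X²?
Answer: 83620691/18 ≈ 4.6456e+6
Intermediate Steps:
H(X) = X³
u(j) = 54872/j (u(j) = 38³/j = 54872/j)
u(-144) - 1*(-4645975) = 54872/(-144) - 1*(-4645975) = 54872*(-1/144) + 4645975 = -6859/18 + 4645975 = 83620691/18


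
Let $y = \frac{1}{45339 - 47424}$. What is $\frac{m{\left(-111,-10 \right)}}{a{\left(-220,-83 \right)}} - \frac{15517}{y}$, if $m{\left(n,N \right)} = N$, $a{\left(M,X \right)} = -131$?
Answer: $\frac{4238235805}{131} \approx 3.2353 \cdot 10^{7}$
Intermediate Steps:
$y = - \frac{1}{2085}$ ($y = \frac{1}{-2085} = - \frac{1}{2085} \approx -0.00047962$)
$\frac{m{\left(-111,-10 \right)}}{a{\left(-220,-83 \right)}} - \frac{15517}{y} = - \frac{10}{-131} - \frac{15517}{- \frac{1}{2085}} = \left(-10\right) \left(- \frac{1}{131}\right) - -32352945 = \frac{10}{131} + 32352945 = \frac{4238235805}{131}$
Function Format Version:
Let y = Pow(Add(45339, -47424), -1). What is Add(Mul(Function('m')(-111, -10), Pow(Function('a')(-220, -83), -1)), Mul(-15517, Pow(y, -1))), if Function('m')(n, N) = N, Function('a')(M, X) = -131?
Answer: Rational(4238235805, 131) ≈ 3.2353e+7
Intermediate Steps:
y = Rational(-1, 2085) (y = Pow(-2085, -1) = Rational(-1, 2085) ≈ -0.00047962)
Add(Mul(Function('m')(-111, -10), Pow(Function('a')(-220, -83), -1)), Mul(-15517, Pow(y, -1))) = Add(Mul(-10, Pow(-131, -1)), Mul(-15517, Pow(Rational(-1, 2085), -1))) = Add(Mul(-10, Rational(-1, 131)), Mul(-15517, -2085)) = Add(Rational(10, 131), 32352945) = Rational(4238235805, 131)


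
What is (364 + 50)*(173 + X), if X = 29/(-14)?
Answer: 495351/7 ≈ 70764.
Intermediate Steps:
X = -29/14 (X = 29*(-1/14) = -29/14 ≈ -2.0714)
(364 + 50)*(173 + X) = (364 + 50)*(173 - 29/14) = 414*(2393/14) = 495351/7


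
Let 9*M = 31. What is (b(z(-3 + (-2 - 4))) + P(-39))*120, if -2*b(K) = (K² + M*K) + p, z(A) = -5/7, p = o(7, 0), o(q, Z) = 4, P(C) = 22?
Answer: 370000/147 ≈ 2517.0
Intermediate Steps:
M = 31/9 (M = (⅑)*31 = 31/9 ≈ 3.4444)
p = 4
z(A) = -5/7 (z(A) = -5*⅐ = -5/7)
b(K) = -2 - 31*K/18 - K²/2 (b(K) = -((K² + 31*K/9) + 4)/2 = -(4 + K² + 31*K/9)/2 = -2 - 31*K/18 - K²/2)
(b(z(-3 + (-2 - 4))) + P(-39))*120 = ((-2 - 31/18*(-5/7) - (-5/7)²/2) + 22)*120 = ((-2 + 155/126 - ½*25/49) + 22)*120 = ((-2 + 155/126 - 25/98) + 22)*120 = (-452/441 + 22)*120 = (9250/441)*120 = 370000/147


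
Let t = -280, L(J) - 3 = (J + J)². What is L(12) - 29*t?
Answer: 8699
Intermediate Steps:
L(J) = 3 + 4*J² (L(J) = 3 + (J + J)² = 3 + (2*J)² = 3 + 4*J²)
L(12) - 29*t = (3 + 4*12²) - 29*(-280) = (3 + 4*144) + 8120 = (3 + 576) + 8120 = 579 + 8120 = 8699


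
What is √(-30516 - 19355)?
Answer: I*√49871 ≈ 223.32*I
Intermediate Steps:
√(-30516 - 19355) = √(-49871) = I*√49871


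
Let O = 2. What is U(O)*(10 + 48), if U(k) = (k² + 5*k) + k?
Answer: 928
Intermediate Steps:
U(k) = k² + 6*k
U(O)*(10 + 48) = (2*(6 + 2))*(10 + 48) = (2*8)*58 = 16*58 = 928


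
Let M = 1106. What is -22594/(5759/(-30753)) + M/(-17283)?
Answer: 131964804872/1093767 ≈ 1.2065e+5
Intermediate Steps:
-22594/(5759/(-30753)) + M/(-17283) = -22594/(5759/(-30753)) + 1106/(-17283) = -22594/(5759*(-1/30753)) + 1106*(-1/17283) = -22594/(-5759/30753) - 158/2469 = -22594*(-30753/5759) - 158/2469 = 53448714/443 - 158/2469 = 131964804872/1093767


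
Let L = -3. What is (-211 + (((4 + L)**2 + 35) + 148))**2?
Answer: 729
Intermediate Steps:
(-211 + (((4 + L)**2 + 35) + 148))**2 = (-211 + (((4 - 3)**2 + 35) + 148))**2 = (-211 + ((1**2 + 35) + 148))**2 = (-211 + ((1 + 35) + 148))**2 = (-211 + (36 + 148))**2 = (-211 + 184)**2 = (-27)**2 = 729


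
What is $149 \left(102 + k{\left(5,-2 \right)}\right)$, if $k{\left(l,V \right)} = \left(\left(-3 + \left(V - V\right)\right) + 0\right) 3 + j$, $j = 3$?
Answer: $14304$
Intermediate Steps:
$k{\left(l,V \right)} = -6$ ($k{\left(l,V \right)} = \left(\left(-3 + \left(V - V\right)\right) + 0\right) 3 + 3 = \left(\left(-3 + 0\right) + 0\right) 3 + 3 = \left(-3 + 0\right) 3 + 3 = \left(-3\right) 3 + 3 = -9 + 3 = -6$)
$149 \left(102 + k{\left(5,-2 \right)}\right) = 149 \left(102 - 6\right) = 149 \cdot 96 = 14304$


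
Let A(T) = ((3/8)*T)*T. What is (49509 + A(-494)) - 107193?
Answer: 67659/2 ≈ 33830.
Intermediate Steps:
A(T) = 3*T²/8 (A(T) = ((3*(⅛))*T)*T = (3*T/8)*T = 3*T²/8)
(49509 + A(-494)) - 107193 = (49509 + (3/8)*(-494)²) - 107193 = (49509 + (3/8)*244036) - 107193 = (49509 + 183027/2) - 107193 = 282045/2 - 107193 = 67659/2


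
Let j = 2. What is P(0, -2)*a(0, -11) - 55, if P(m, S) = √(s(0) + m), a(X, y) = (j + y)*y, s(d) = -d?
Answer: -55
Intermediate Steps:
a(X, y) = y*(2 + y) (a(X, y) = (2 + y)*y = y*(2 + y))
P(m, S) = √m (P(m, S) = √(-1*0 + m) = √(0 + m) = √m)
P(0, -2)*a(0, -11) - 55 = √0*(-11*(2 - 11)) - 55 = 0*(-11*(-9)) - 55 = 0*99 - 55 = 0 - 55 = -55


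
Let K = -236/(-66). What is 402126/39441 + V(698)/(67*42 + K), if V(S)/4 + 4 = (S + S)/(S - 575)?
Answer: 127878791658/12529682615 ≈ 10.206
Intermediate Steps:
K = 118/33 (K = -236*(-1/66) = 118/33 ≈ 3.5758)
V(S) = -16 + 8*S/(-575 + S) (V(S) = -16 + 4*((S + S)/(S - 575)) = -16 + 4*((2*S)/(-575 + S)) = -16 + 4*(2*S/(-575 + S)) = -16 + 8*S/(-575 + S))
402126/39441 + V(698)/(67*42 + K) = 402126/39441 + (8*(1150 - 1*698)/(-575 + 698))/(67*42 + 118/33) = 402126*(1/39441) + (8*(1150 - 698)/123)/(2814 + 118/33) = 134042/13147 + (8*(1/123)*452)/(92980/33) = 134042/13147 + (3616/123)*(33/92980) = 134042/13147 + 9944/953045 = 127878791658/12529682615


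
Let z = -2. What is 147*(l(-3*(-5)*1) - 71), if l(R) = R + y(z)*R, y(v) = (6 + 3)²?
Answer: 170373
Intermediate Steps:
y(v) = 81 (y(v) = 9² = 81)
l(R) = 82*R (l(R) = R + 81*R = 82*R)
147*(l(-3*(-5)*1) - 71) = 147*(82*(-3*(-5)*1) - 71) = 147*(82*(15*1) - 71) = 147*(82*15 - 71) = 147*(1230 - 71) = 147*1159 = 170373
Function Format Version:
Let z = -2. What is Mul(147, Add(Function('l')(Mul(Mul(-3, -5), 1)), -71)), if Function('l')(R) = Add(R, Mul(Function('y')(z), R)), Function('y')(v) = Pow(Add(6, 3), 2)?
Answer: 170373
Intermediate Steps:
Function('y')(v) = 81 (Function('y')(v) = Pow(9, 2) = 81)
Function('l')(R) = Mul(82, R) (Function('l')(R) = Add(R, Mul(81, R)) = Mul(82, R))
Mul(147, Add(Function('l')(Mul(Mul(-3, -5), 1)), -71)) = Mul(147, Add(Mul(82, Mul(Mul(-3, -5), 1)), -71)) = Mul(147, Add(Mul(82, Mul(15, 1)), -71)) = Mul(147, Add(Mul(82, 15), -71)) = Mul(147, Add(1230, -71)) = Mul(147, 1159) = 170373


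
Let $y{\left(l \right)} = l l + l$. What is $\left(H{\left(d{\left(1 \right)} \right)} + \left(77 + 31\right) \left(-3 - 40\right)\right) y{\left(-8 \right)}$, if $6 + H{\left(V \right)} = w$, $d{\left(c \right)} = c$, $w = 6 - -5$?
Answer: $-259784$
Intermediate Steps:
$w = 11$ ($w = 6 + 5 = 11$)
$y{\left(l \right)} = l + l^{2}$ ($y{\left(l \right)} = l^{2} + l = l + l^{2}$)
$H{\left(V \right)} = 5$ ($H{\left(V \right)} = -6 + 11 = 5$)
$\left(H{\left(d{\left(1 \right)} \right)} + \left(77 + 31\right) \left(-3 - 40\right)\right) y{\left(-8 \right)} = \left(5 + \left(77 + 31\right) \left(-3 - 40\right)\right) \left(- 8 \left(1 - 8\right)\right) = \left(5 + 108 \left(-43\right)\right) \left(\left(-8\right) \left(-7\right)\right) = \left(5 - 4644\right) 56 = \left(-4639\right) 56 = -259784$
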